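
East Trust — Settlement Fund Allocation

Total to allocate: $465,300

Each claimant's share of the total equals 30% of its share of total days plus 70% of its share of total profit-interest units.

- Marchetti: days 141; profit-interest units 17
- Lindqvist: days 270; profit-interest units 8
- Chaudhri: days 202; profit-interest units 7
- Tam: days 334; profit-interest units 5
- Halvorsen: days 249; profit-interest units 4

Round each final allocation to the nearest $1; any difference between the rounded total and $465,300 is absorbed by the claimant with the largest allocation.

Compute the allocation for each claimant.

Marchetti: $151,508 · Lindqvist: $95,066 · Chaudhri: $79,185 · Tam: $78,703 · Halvorsen: $60,838

Days total 1,196; profit-interest units total 41.
Blended shares (30% days + 70% profit-interest units): Marchetti 0.3256; Lindqvist 0.2043; Chaudhri 0.1702; Tam 0.1691; Halvorsen 0.1308.
Raw shares: Marchetti 151,507.17; Lindqvist 95,065.96; Chaudhri 79,185.26; Tam 78,703.22; Halvorsen 60,838.38.
At nearest $1: Marchetti $151,507; Lindqvist $95,066; Chaudhri $79,185; Tam $78,703; Halvorsen $60,838. Sum = $465,299.
Difference $465,300 − $465,299 = +$1 applied to largest allocation (Marchetti): Marchetti becomes $151,508.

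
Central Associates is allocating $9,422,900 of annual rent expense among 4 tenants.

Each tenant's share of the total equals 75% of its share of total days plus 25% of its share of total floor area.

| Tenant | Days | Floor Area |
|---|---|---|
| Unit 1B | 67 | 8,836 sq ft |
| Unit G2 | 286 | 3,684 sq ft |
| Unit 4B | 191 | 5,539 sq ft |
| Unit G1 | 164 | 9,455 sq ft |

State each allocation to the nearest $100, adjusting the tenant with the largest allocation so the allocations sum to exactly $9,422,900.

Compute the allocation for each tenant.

Days total 708; floor area total 27,514.
Blended shares (75% days + 25% floor area): Unit 1B 0.1513; Unit G2 0.3364; Unit 4B 0.2527; Unit G1 0.2596.
Unrounded shares: Unit 1B 1,425,317.05; Unit G2 3,170,240.19; Unit 4B 2,380,784.56; Unit G1 2,446,558.20.
At nearest $100: Unit 1B $1,425,300; Unit G2 $3,170,200; Unit 4B $2,380,800; Unit G1 $2,446,600. Sum = $9,422,900.
No rounding difference to absorb.

Unit 1B: $1,425,300 · Unit G2: $3,170,200 · Unit 4B: $2,380,800 · Unit G1: $2,446,600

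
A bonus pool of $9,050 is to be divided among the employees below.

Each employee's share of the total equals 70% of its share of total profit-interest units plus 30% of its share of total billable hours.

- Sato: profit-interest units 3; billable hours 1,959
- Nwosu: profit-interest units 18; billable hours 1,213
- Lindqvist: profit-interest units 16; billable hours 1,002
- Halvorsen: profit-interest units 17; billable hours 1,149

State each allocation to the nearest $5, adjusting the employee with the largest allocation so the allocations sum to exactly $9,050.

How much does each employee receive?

Sato: $1,350; Nwosu: $2,730; Lindqvist: $2,390; Halvorsen: $2,580

Totals — profit-interest units 54, billable hours 5,323.
Blended shares (70% profit-interest units + 30% billable hours): Sato 0.1493; Nwosu 0.3017; Lindqvist 0.2639; Halvorsen 0.2851.
Pro-rata amounts: Sato 1,351.13; Nwosu 2,730.36; Lindqvist 2,388.11; Halvorsen 2,580.40.
After rounding ($5): Sato $1,350; Nwosu $2,730; Lindqvist $2,390; Halvorsen $2,580. Sum = $9,050.
Rounded total matches; no reconciliation needed.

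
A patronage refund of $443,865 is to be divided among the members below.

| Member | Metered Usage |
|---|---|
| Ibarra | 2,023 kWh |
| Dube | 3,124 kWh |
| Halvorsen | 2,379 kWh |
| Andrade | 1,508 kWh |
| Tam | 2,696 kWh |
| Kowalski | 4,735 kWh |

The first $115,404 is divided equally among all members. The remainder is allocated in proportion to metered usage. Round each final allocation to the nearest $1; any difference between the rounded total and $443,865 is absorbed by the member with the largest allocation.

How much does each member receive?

Equal tier: $115,404 ÷ 6 = $19,234 apiece.
Remainder $328,461 by metered usage (total 16,465): Ibarra 40,356.91 → $40,357; Dube 62,320.81 → $62,321; Halvorsen 47,458.77 → $47,459; Andrade 30,083.16 → $30,083; Tam 53,782.62 → $53,783; Kowalski 94,458.72 → $94,459.
Rounding difference −$1 on remainder applied to Kowalski.
Totals: Ibarra $19,234 + $40,357 = $59,591; Dube $19,234 + $62,321 = $81,555; Halvorsen $19,234 + $47,459 = $66,693; Andrade $19,234 + $30,083 = $49,317; Tam $19,234 + $53,783 = $73,017; Kowalski $19,234 + $94,458 = $113,692.

Ibarra: $59,591 · Dube: $81,555 · Halvorsen: $66,693 · Andrade: $49,317 · Tam: $73,017 · Kowalski: $113,692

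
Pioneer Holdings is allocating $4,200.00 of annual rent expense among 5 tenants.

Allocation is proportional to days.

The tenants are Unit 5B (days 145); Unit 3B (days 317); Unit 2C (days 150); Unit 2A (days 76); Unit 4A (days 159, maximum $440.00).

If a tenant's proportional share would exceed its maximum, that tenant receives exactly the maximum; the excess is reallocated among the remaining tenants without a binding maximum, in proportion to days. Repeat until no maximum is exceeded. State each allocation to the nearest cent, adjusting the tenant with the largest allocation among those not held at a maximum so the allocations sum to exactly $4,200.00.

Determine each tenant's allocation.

Unit 5B: $792.44 | Unit 3B: $1,732.44 | Unit 2C: $819.77 | Unit 2A: $415.35 | Unit 4A: $440.00

Days total: 847.
Unconstrained shares: Unit 5B 719.0083; Unit 3B 1,571.9008; Unit 2C 743.8017; Unit 2A 376.8595; Unit 4A 788.4298.
Capped: Unit 4A ($440.00); balance $3,760.00 reallocated over remaining days 688.
Redistributed shares: Unit 5B 792.4419 → $792.44; Unit 3B 1,732.4419 → $1,732.44; Unit 2C 819.7674 → $819.77; Unit 2A 415.3488 → $415.35.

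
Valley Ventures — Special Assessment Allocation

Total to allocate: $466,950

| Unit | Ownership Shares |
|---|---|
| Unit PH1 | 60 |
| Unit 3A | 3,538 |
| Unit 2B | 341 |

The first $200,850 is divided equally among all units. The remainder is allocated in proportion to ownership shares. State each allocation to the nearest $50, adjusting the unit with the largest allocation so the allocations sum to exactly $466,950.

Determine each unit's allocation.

$200,850 shared equally gives $66,950 per unit.
Remainder $266,100 by ownership shares (total 3,939): Unit PH1 4,053.31 → $4,050; Unit 3A 239,010.36 → $239,000; Unit 2B 23,036.33 → $23,050.
Totals: Unit PH1 $66,950 + $4,050 = $71,000; Unit 3A $66,950 + $239,000 = $305,950; Unit 2B $66,950 + $23,050 = $90,000.

Unit PH1: $71,000 · Unit 3A: $305,950 · Unit 2B: $90,000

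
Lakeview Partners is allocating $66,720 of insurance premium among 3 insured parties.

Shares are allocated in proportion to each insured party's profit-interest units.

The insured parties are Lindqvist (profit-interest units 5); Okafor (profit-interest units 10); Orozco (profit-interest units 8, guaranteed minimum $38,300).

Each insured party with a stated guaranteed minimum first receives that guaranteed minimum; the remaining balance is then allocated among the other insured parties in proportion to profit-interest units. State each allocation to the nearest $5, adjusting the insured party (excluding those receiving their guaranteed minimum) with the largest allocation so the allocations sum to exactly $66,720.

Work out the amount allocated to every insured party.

Fund the minimums — Orozco $38,300. Residual $28,420.
Residual split over remaining profit-interest units 15: Lindqvist 9,473.33 → $9,475; Okafor 18,946.67 → $18,945.

Lindqvist: $9,475 · Okafor: $18,945 · Orozco: $38,300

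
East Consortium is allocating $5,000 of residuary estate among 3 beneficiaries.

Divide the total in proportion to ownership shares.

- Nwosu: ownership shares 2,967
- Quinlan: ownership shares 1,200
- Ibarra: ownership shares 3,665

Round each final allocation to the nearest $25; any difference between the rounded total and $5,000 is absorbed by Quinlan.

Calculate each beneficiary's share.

Nwosu: $1,900 · Quinlan: $750 · Ibarra: $2,350

Total ownership shares = 7,832.
Pro-rata amounts: Nwosu 2,967/7,832 × $5,000 = 1,894.15; Quinlan 1,200/7,832 × $5,000 = 766.09; Ibarra 3,665/7,832 × $5,000 = 2,339.76.
At nearest $25: Nwosu $1,900; Quinlan $775; Ibarra $2,350. Sum = $5,025.
Difference $5,000 − $5,025 = −$25 applied to Quinlan: Quinlan becomes $750.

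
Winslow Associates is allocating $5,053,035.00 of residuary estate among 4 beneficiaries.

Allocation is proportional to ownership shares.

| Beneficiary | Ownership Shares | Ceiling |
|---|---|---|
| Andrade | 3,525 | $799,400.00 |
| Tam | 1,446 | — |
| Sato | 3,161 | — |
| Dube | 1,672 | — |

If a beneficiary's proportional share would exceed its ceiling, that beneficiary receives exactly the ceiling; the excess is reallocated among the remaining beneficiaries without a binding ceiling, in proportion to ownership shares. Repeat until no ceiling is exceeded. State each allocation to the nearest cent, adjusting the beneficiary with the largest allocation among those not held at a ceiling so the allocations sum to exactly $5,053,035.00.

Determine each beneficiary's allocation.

Andrade: $799,400.00 · Tam: $979,575.76 · Sato: $2,141,382.43 · Dube: $1,132,676.81

Ownership shares total: 9,804.
Unconstrained shares: Andrade 1,816,804.1998; Tam 745,276.2760; Sato 1,629,196.6172; Dube 861,757.9070.
Capped: Andrade ($799,400.00); residual $4,253,635.00 reallocated over remaining ownership shares 6,279.
Shares after redistribution: Tam 979,575.7621 → $979,575.76; Sato 2,141,382.4232 → $2,141,382.42; Dube 1,132,676.8148 → $1,132,676.81.
Rounding difference +$0.01 applied to Sato → $2,141,382.43.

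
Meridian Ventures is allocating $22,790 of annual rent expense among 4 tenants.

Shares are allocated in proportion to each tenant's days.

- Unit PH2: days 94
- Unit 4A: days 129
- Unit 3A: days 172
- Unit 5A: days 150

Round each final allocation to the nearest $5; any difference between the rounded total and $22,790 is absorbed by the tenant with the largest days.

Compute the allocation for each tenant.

Combined days = 545.
Raw shares: Unit PH2 94/545 × $22,790 = 3,930.75; Unit 4A 129/545 × $22,790 = 5,394.33; Unit 3A 172/545 × $22,790 = 7,192.44; Unit 5A 150/545 × $22,790 = 6,272.48.
After rounding ($5): Unit PH2 $3,930; Unit 4A $5,395; Unit 3A $7,190; Unit 5A $6,270. Sum = $22,785.
Difference $22,790 − $22,785 = +$5 applied to largest days (Unit 3A): Unit 3A becomes $7,195.

Unit PH2: $3,930 | Unit 4A: $5,395 | Unit 3A: $7,195 | Unit 5A: $6,270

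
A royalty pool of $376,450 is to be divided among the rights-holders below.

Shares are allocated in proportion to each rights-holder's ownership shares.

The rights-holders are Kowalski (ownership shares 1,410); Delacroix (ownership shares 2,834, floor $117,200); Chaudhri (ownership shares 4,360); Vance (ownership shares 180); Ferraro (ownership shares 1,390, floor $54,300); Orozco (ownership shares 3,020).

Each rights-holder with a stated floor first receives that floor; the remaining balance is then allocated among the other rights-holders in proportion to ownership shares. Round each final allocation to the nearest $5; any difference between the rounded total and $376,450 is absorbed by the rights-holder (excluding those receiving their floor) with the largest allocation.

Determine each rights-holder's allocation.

Minimums first: Delacroix $117,200; Ferraro $54,300. Remaining pool $204,950.
Remaining pool split over remaining ownership shares 8,970: Kowalski 32,216.22 → $32,215; Chaudhri 99,618.95 → $99,620; Vance 4,112.71 → $4,115; Orozco 69,002.12 → $69,000.

Kowalski: $32,215 · Delacroix: $117,200 · Chaudhri: $99,620 · Vance: $4,115 · Ferraro: $54,300 · Orozco: $69,000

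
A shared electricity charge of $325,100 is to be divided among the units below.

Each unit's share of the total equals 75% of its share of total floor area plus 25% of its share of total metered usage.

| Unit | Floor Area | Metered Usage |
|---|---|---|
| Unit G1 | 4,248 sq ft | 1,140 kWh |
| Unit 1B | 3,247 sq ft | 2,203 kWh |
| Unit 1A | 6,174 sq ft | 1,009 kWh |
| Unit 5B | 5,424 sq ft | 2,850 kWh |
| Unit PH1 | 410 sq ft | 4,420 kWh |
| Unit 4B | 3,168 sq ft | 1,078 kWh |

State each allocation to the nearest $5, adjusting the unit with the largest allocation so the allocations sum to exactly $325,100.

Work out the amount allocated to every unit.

Unit G1: $52,980 · Unit 1B: $49,020 · Unit 1A: $72,860 · Unit 5B: $76,575 · Unit PH1: $32,695 · Unit 4B: $40,970

Totals — floor area 22,671, metered usage 12,700.
Composite weights (75% floor area + 25% metered usage): Unit G1 0.1630; Unit 1B 0.1508; Unit 1A 0.2241; Unit 5B 0.2355; Unit PH1 0.1006; Unit 4B 0.1260.
Pro-rata amounts: Unit G1 52,982.49; Unit 1B 49,019.59; Unit 1A 72,858.14; Unit 5B 76,573.61; Unit PH1 32,695.78; Unit 4B 40,970.39.
Rounded to nearest $5: Unit G1 $52,980; Unit 1B $49,020; Unit 1A $72,860; Unit 5B $76,575; Unit PH1 $32,695; Unit 4B $40,970. Sum = $325,100.
No rounding difference to absorb.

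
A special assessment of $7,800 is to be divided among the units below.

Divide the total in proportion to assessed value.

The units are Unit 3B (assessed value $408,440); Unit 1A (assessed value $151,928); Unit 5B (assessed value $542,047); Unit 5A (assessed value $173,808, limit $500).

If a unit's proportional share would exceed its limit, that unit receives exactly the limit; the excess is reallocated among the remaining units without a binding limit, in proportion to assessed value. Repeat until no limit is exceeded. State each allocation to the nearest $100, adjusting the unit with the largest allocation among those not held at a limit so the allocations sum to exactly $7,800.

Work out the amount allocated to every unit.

Sum of assessed value: 1,276,223.
Proportional shares (ignoring caps): Unit 3B 2,496.30; Unit 1A 928.55; Unit 5B 3,312.87; Unit 5A 1,062.28.
Cap binds for Unit 5A ($500); remaining pool $7,300 reallocated over remaining assessed value 1,102,415.
Shares after redistribution: Unit 3B 2,704.62 → $2,700; Unit 1A 1,006.04 → $1,000; Unit 5B 3,589.34 → $3,600.

Unit 3B: $2,700 · Unit 1A: $1,000 · Unit 5B: $3,600 · Unit 5A: $500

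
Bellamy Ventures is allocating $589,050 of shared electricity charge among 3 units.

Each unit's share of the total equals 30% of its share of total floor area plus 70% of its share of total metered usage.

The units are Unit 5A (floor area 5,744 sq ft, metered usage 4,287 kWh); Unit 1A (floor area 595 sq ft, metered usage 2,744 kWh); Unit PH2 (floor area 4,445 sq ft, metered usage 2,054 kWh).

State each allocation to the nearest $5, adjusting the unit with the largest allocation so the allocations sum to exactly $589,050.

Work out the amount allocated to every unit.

Unit 5A: $288,695 · Unit 1A: $134,290 · Unit PH2: $166,065

Totals — floor area 10,784, metered usage 9,085.
Combined weights (30% floor area + 70% metered usage): Unit 5A 0.4901; Unit 1A 0.2280; Unit PH2 0.2819.
Unrounded shares: Unit 5A 288,696.93; Unit 1A 134,290.28; Unit PH2 166,062.79.
Rounded to nearest $5: Unit 5A $288,695; Unit 1A $134,290; Unit PH2 $166,065. Sum = $589,050.
Rounded total matches; no reconciliation needed.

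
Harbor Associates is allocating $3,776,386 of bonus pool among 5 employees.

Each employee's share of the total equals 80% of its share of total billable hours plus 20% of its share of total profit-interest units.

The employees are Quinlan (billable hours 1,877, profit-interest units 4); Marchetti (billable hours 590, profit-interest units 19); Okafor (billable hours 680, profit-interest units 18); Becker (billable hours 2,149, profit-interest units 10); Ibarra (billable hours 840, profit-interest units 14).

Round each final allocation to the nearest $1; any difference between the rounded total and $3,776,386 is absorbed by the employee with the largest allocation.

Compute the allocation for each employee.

Quinlan: $970,635 | Marchetti: $511,265 | Okafor: $543,957 | Becker: $1,174,273 | Ibarra: $576,256

Totals — billable hours 6,136, profit-interest units 65.
Composite weights (80% billable hours + 20% profit-interest units): Quinlan 0.2570; Marchetti 0.1354; Okafor 0.1440; Becker 0.3110; Ibarra 0.1526.
Proportional shares: Quinlan 970,634.60; Marchetti 511,264.57; Okafor 543,957.14; Becker 1,174,273.87; Ibarra 576,255.82.
At nearest $1: Quinlan $970,635; Marchetti $511,265; Okafor $543,957; Becker $1,174,274; Ibarra $576,256. Sum = $3,776,387.
Difference $3,776,386 − $3,776,387 = −$1 applied to largest allocation (Becker): Becker becomes $1,174,273.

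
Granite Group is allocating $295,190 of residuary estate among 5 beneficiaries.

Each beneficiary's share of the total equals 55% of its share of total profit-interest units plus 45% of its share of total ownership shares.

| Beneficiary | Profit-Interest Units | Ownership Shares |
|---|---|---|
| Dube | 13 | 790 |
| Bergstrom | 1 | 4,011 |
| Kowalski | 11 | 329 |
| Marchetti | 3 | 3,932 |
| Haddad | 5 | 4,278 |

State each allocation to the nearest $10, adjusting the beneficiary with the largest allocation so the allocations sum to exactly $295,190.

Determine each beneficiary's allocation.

Profit-interest units total 33; ownership shares total 13,340.
Combined weights (55% profit-interest units + 45% ownership shares): Dube 0.2433; Bergstrom 0.1520; Kowalski 0.1944; Marchetti 0.1826; Haddad 0.2276.
Proportional shares: Dube 71,824.40; Bergstrom 44,860.10; Kowalski 57,394.24; Marchetti 53,913.11; Haddad 67,198.14.
Rounded to nearest $10: Dube $71,820; Bergstrom $44,860; Kowalski $57,390; Marchetti $53,910; Haddad $67,200. Sum = $295,180.
Difference $295,190 − $295,180 = +$10 applied to largest allocation (Dube): Dube becomes $71,830.

Dube: $71,830; Bergstrom: $44,860; Kowalski: $57,390; Marchetti: $53,910; Haddad: $67,200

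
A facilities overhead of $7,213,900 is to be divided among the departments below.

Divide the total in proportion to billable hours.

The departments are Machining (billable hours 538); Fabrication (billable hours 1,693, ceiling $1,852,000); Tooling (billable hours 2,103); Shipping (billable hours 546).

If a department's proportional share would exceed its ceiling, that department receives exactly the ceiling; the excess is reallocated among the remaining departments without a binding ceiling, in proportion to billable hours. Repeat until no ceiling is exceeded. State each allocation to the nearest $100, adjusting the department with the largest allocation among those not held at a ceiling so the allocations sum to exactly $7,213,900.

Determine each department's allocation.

Total billable hours = 4,880.
Unconstrained shares: Machining 795,302.91; Fabrication 2,502,691.13; Tooling 3,108,776.99; Shipping 807,128.98.
Held at cap: Fabrication ($1,852,000); remaining pool $5,361,900 reallocated over remaining billable hours 3,187.
Redistributed shares: Machining 905,146.60 → $905,100; Tooling 3,538,147.38 → $3,538,100; Shipping 918,606.02 → $918,600.
Rounding difference +$100 applied to Tooling → $3,538,200.

Machining: $905,100 · Fabrication: $1,852,000 · Tooling: $3,538,200 · Shipping: $918,600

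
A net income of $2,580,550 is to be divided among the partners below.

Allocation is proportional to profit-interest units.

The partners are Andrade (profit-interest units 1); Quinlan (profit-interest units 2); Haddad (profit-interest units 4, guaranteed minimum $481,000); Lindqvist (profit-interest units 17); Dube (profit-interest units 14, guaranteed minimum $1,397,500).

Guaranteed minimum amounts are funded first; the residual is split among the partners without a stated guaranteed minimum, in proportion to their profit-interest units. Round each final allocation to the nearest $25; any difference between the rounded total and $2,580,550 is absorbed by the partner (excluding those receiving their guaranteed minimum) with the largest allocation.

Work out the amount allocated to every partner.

Andrade: $35,100 · Quinlan: $70,200 · Haddad: $481,000 · Lindqvist: $596,750 · Dube: $1,397,500

Guaranteed amounts: Haddad $481,000; Dube $1,397,500. Residual $702,050.
Residual split over remaining profit-interest units 20: Andrade 35,102.50 → $35,100; Quinlan 70,205.00 → $70,200; Lindqvist 596,742.50 → $596,750.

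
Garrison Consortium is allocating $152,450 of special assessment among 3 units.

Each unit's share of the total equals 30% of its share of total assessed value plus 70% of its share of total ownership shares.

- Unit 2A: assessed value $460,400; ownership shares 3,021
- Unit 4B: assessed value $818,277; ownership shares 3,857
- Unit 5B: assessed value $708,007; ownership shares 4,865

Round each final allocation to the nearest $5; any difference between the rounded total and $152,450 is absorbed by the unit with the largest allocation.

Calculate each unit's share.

Assessed value total 1,986,684; ownership shares total 11,743.
Composite weights (30% assessed value + 70% ownership shares): Unit 2A 0.2496; Unit 4B 0.3535; Unit 5B 0.3969.
Pro-rata amounts: Unit 2A 38,052.23; Unit 4B 53,888.02; Unit 5B 60,509.76.
At nearest $5: Unit 2A $38,050; Unit 4B $53,890; Unit 5B $60,510. Sum = $152,450.
Sum already equals the total — no adjustment.

Unit 2A: $38,050 · Unit 4B: $53,890 · Unit 5B: $60,510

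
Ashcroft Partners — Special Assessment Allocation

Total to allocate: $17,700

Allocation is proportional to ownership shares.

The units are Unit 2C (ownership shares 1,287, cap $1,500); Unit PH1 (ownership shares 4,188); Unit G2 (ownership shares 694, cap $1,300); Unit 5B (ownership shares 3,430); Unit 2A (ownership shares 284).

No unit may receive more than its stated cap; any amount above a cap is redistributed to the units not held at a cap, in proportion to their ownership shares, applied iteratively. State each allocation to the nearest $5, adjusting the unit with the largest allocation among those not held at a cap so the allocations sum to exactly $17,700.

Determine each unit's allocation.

Unit 2C: $1,500 · Unit PH1: $7,895 · Unit G2: $1,300 · Unit 5B: $6,470 · Unit 2A: $535

Ownership shares total: 9,883.
Proportional shares (ignoring caps): Unit 2C 2,304.96; Unit PH1 7,500.52; Unit G2 1,242.92; Unit 5B 6,142.97; Unit 2A 508.63.
Cap binds for Unit 2C ($1,500); residual $16,200 reallocated over remaining ownership shares 8,596.
Cap binds for Unit G2 ($1,300); residual $14,900 reallocated over remaining ownership shares 7,902.
Shares after redistribution: Unit PH1 7,896.89 → $7,895; Unit 5B 6,467.60 → $6,470; Unit 2A 535.51 → $535.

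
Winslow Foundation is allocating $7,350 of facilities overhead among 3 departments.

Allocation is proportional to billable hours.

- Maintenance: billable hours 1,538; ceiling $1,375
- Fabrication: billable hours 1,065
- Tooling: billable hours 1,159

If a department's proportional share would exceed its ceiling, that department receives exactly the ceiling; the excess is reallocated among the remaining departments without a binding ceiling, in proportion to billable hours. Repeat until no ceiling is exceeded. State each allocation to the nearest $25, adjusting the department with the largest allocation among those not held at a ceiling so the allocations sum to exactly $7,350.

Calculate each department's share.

Maintenance: $1,375 | Fabrication: $2,850 | Tooling: $3,125

Combined billable hours = 3,762.
Proportional shares (ignoring caps): Maintenance 3,004.86; Fabrication 2,080.74; Tooling 2,264.39.
Cap binds for Maintenance ($1,375); remaining pool $5,975 reallocated over remaining billable hours 2,224.
Shares after redistribution: Fabrication 2,861.23 → $2,850; Tooling 3,113.77 → $3,125.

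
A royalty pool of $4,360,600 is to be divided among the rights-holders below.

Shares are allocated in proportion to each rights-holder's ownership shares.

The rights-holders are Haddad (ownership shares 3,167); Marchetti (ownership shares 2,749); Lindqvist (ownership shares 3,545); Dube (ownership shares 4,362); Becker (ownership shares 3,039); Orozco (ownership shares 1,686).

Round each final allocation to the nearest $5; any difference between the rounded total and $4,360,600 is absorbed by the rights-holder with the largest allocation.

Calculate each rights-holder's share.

Total ownership shares = 18,548.
Proportional shares: Haddad 3,167/18,548 × $4,360,600 = 744,555.76; Marchetti 2,749/18,548 × $4,360,600 = 646,284.74; Lindqvist 3,545/18,548 × $4,360,600 = 833,422.85; Dube 4,362/18,548 × $4,360,600 = 1,025,498.02; Becker 3,039/18,548 × $4,360,600 = 714,463.20; Orozco 1,686/18,548 × $4,360,600 = 396,375.44.
Rounded to nearest $5: Haddad $744,555; Marchetti $646,285; Lindqvist $833,425; Dube $1,025,500; Becker $714,465; Orozco $396,375. Sum = $4,360,605.
Difference $4,360,600 − $4,360,605 = −$5 applied to largest allocation (Dube): Dube becomes $1,025,495.

Haddad: $744,555 | Marchetti: $646,285 | Lindqvist: $833,425 | Dube: $1,025,495 | Becker: $714,465 | Orozco: $396,375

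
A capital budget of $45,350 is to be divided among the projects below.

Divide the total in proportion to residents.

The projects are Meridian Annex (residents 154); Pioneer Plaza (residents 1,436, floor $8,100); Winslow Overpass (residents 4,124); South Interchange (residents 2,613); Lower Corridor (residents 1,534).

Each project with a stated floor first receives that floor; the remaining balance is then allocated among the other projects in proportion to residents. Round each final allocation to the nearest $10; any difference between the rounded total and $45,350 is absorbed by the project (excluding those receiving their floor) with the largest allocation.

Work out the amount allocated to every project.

Meridian Annex: $680 · Pioneer Plaza: $8,100 · Winslow Overpass: $18,240 · South Interchange: $11,550 · Lower Corridor: $6,780

Minimums first: Pioneer Plaza $8,100. Residual $37,250.
Residual split over remaining residents 8,425: Meridian Annex 680.89 → $680; Winslow Overpass 18,233.71 → $18,230; South Interchange 11,553.03 → $11,550; Lower Corridor 6,782.37 → $6,780.
Rounding difference +$10 applied to Winslow Overpass → $18,240.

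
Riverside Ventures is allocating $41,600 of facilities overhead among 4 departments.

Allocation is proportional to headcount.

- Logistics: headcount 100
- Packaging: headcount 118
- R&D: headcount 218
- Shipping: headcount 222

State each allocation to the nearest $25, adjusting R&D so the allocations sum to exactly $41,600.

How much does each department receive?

Logistics: $6,325; Packaging: $7,450; R&D: $13,800; Shipping: $14,025

Headcount total: 658.
Raw shares: Logistics 100/658 × $41,600 = 6,322.19; Packaging 118/658 × $41,600 = 7,460.18; R&D 218/658 × $41,600 = 13,782.37; Shipping 222/658 × $41,600 = 14,035.26.
Rounded to nearest $25: Logistics $6,325; Packaging $7,450; R&D $13,775; Shipping $14,025. Sum = $41,575.
Difference $41,600 − $41,575 = +$25 applied to R&D: R&D becomes $13,800.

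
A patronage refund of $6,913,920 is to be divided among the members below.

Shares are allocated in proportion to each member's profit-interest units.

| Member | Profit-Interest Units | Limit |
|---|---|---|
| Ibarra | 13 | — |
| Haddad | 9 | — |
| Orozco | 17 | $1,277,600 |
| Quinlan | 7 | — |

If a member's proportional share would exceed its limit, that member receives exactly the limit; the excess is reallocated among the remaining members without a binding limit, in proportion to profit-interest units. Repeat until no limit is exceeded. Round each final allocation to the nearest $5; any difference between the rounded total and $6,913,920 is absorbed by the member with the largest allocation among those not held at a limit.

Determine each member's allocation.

Ibarra: $2,526,625 · Haddad: $1,749,205 · Orozco: $1,277,600 · Quinlan: $1,360,490

Profit-interest units total: 46.
Proportional shares (ignoring caps): Ibarra 1,953,933.91; Haddad 1,352,723.48; Orozco 2,555,144.35; Quinlan 1,052,118.26.
Cap binds for Orozco ($1,277,600); balance $5,636,320 reallocated over remaining profit-interest units 29.
Shares after redistribution: Ibarra 2,526,626.21 → $2,526,625; Haddad 1,749,202.76 → $1,749,205; Quinlan 1,360,491.03 → $1,360,490.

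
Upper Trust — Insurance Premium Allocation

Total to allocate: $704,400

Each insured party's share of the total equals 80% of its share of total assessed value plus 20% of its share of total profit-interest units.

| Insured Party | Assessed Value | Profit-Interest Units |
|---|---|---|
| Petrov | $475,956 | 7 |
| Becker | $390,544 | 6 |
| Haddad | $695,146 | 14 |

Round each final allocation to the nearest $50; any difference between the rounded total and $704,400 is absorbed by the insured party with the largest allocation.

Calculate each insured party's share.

Assessed value total 1,561,646; profit-interest units total 27.
Combined weights (80% assessed value + 20% profit-interest units): Petrov 0.2957; Becker 0.2445; Haddad 0.4598.
Proportional shares: Petrov 208,273.18; Becker 172,234.48; Haddad 323,892.34.
Rounded to nearest $50: Petrov $208,250; Becker $172,250; Haddad $323,900. Sum = $704,400.
No rounding difference to absorb.

Petrov: $208,250; Becker: $172,250; Haddad: $323,900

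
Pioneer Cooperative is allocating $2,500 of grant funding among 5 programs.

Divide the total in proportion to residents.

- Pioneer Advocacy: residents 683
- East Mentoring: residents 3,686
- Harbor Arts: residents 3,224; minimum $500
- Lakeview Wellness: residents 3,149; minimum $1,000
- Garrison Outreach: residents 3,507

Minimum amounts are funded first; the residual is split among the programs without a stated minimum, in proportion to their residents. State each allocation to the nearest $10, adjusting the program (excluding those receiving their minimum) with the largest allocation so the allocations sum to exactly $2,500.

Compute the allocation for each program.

Fund the minimums — Harbor Arts $500; Lakeview Wellness $1,000. Balance $1,000.
Balance split over remaining residents 7,876: Pioneer Advocacy 86.72 → $90; East Mentoring 468.00 → $470; Garrison Outreach 445.28 → $450.
Rounding difference −$10 applied to East Mentoring → $460.

Pioneer Advocacy: $90 · East Mentoring: $460 · Harbor Arts: $500 · Lakeview Wellness: $1,000 · Garrison Outreach: $450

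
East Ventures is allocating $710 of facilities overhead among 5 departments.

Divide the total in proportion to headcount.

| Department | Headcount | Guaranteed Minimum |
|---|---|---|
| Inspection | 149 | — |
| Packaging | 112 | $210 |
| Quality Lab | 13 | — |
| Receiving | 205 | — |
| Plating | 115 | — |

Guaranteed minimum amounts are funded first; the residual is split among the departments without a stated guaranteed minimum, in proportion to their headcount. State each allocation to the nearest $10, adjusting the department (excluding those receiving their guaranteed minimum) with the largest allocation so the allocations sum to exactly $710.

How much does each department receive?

Inspection: $150 | Packaging: $210 | Quality Lab: $10 | Receiving: $220 | Plating: $120

Minimums first: Packaging $210. Balance $500.
Balance split over remaining headcount 482: Inspection 154.56 → $150; Quality Lab 13.49 → $10; Receiving 212.66 → $210; Plating 119.29 → $120.
Rounding difference +$10 applied to Receiving → $220.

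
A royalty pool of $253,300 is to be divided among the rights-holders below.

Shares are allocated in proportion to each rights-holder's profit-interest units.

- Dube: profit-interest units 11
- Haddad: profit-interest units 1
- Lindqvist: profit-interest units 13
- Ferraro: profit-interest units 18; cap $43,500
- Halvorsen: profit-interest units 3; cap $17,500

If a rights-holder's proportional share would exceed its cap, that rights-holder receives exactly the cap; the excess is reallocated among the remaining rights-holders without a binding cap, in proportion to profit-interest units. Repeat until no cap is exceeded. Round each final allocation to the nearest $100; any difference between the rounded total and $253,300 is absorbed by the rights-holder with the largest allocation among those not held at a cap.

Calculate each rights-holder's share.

Dube: $84,600 · Haddad: $7,700 · Lindqvist: $100,000 · Ferraro: $43,500 · Halvorsen: $17,500

Profit-interest units total: 46.
Proportional shares (ignoring caps): Dube 60,571.74; Haddad 5,506.52; Lindqvist 71,584.78; Ferraro 99,117.39; Halvorsen 16,519.57.
Cap binds for Ferraro ($43,500); balance $209,800 reallocated over remaining profit-interest units 28.
Cap binds for Halvorsen ($17,500); balance $192,300 reallocated over remaining profit-interest units 25.
Redistributed shares: Dube 84,612.00 → $84,600; Haddad 7,692.00 → $7,700; Lindqvist 99,996.00 → $100,000.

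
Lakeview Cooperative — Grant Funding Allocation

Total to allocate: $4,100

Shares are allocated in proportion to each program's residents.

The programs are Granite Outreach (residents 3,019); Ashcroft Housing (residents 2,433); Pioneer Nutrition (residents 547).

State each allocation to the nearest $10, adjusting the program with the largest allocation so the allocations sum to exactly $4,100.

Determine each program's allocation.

Granite Outreach: $2,070; Ashcroft Housing: $1,660; Pioneer Nutrition: $370

Total residents = 5,999.
Pro-rata amounts: Granite Outreach 3,019/5,999 × $4,100 = 2,063.33; Ashcroft Housing 2,433/5,999 × $4,100 = 1,662.83; Pioneer Nutrition 547/5,999 × $4,100 = 373.85.
After rounding ($10): Granite Outreach $2,060; Ashcroft Housing $1,660; Pioneer Nutrition $370. Sum = $4,090.
Difference $4,100 − $4,090 = +$10 applied to largest allocation (Granite Outreach): Granite Outreach becomes $2,070.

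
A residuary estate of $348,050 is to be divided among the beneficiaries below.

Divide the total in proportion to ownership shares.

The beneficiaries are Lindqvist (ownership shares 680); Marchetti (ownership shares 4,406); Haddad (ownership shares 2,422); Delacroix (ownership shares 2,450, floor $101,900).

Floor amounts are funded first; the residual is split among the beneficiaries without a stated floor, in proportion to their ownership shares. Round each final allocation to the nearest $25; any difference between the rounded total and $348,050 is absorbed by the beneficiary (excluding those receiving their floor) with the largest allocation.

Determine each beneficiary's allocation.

Lindqvist: $22,300; Marchetti: $144,450; Haddad: $79,400; Delacroix: $101,900

Fund the minimums — Delacroix $101,900. Remaining pool $246,150.
Remaining pool split over remaining ownership shares 7,508: Lindqvist 22,293.82 → $22,300; Marchetti 144,450.84 → $144,450; Haddad 79,405.34 → $79,400.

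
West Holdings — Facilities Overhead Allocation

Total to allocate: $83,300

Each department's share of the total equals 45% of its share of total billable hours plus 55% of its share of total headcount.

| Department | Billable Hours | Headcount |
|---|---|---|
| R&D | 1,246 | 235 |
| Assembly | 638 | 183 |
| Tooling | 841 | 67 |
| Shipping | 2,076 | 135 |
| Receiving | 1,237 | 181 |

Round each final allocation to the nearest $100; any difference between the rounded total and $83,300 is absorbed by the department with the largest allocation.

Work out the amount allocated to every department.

R&D: $21,200 · Assembly: $14,400 · Tooling: $9,100 · Shipping: $20,600 · Receiving: $18,000

Totals — billable hours 6,038, headcount 801.
Composite weights (45% billable hours + 55% headcount): R&D 0.2542; Assembly 0.1732; Tooling 0.1087; Shipping 0.2474; Receiving 0.2165.
Pro-rata amounts: R&D 21,176.75; Assembly 14,427.92; Tooling 9,053.30; Shipping 20,609.81; Receiving 18,032.22.
After rounding ($100): R&D $21,200; Assembly $14,400; Tooling $9,100; Shipping $20,600; Receiving $18,000. Sum = $83,300.
Rounded total matches; no reconciliation needed.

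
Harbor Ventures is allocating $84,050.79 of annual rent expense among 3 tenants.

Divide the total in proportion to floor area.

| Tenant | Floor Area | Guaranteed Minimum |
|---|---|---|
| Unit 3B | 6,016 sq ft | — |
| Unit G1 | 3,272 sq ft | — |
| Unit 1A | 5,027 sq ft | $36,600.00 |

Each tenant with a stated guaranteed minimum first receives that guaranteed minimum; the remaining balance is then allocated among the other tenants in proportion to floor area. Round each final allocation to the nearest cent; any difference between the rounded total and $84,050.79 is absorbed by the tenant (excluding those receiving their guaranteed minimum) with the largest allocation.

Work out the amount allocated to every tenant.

Minimums first: Unit 1A $36,600.00. Remaining pool $47,450.79.
Remaining pool split over remaining floor area 9,288: Unit 3B 30,734.7064 → $30,734.71; Unit G1 16,716.0836 → $16,716.08.

Unit 3B: $30,734.71 · Unit G1: $16,716.08 · Unit 1A: $36,600.00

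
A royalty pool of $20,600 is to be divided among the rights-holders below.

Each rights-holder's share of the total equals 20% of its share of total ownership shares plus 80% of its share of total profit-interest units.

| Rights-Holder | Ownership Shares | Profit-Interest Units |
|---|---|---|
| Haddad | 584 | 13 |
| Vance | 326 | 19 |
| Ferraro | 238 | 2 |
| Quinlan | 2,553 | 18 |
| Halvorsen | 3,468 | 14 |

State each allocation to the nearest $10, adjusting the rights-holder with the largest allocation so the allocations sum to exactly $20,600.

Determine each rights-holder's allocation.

Ownership shares total 7,169; profit-interest units total 66.
Combined weights (20% ownership shares + 80% profit-interest units): Haddad 0.1739; Vance 0.2394; Ferraro 0.0309; Quinlan 0.2894; Halvorsen 0.2664.
Proportional shares: Haddad 3,581.68; Vance 4,931.59; Ferraro 636.17; Quinlan 5,961.75; Halvorsen 5,488.81.
Rounded to nearest $10: Haddad $3,580; Vance $4,930; Ferraro $640; Quinlan $5,960; Halvorsen $5,490. Sum = $20,600.
Sum already equals the total — no adjustment.

Haddad: $3,580; Vance: $4,930; Ferraro: $640; Quinlan: $5,960; Halvorsen: $5,490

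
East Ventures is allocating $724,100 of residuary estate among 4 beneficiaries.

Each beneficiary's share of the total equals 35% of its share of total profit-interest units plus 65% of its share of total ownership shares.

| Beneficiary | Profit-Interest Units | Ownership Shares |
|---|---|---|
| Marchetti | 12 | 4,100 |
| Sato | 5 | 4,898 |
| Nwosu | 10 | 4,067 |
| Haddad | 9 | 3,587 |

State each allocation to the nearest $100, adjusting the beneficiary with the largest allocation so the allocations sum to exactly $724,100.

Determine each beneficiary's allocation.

Profit-interest units total 36; ownership shares total 16,652.
Composite weights (35% profit-interest units + 65% ownership shares): Marchetti 0.2767; Sato 0.2398; Nwosu 0.2560; Haddad 0.2275.
Unrounded shares: Marchetti 200,363.90; Sato 173,640.16; Nwosu 185,351.44; Haddad 164,744.49.
After rounding ($100): Marchetti $200,400; Sato $173,600; Nwosu $185,400; Haddad $164,700. Sum = $724,100.
No rounding difference to absorb.

Marchetti: $200,400 | Sato: $173,600 | Nwosu: $185,400 | Haddad: $164,700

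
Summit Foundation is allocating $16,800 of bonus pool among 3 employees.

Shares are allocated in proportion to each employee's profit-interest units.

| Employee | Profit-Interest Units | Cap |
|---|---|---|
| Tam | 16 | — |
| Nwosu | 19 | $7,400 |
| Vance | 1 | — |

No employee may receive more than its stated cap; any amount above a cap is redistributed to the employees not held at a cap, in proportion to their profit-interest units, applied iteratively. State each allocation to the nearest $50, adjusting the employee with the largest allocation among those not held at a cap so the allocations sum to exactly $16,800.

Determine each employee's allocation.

Tam: $8,850; Nwosu: $7,400; Vance: $550

Sum of profit-interest units: 36.
Unconstrained shares: Tam 7,466.67; Nwosu 8,866.67; Vance 466.67.
Held at cap: Nwosu ($7,400); remaining pool $9,400 reallocated over remaining profit-interest units 17.
Redistributed shares: Tam 8,847.06 → $8,850; Vance 552.94 → $550.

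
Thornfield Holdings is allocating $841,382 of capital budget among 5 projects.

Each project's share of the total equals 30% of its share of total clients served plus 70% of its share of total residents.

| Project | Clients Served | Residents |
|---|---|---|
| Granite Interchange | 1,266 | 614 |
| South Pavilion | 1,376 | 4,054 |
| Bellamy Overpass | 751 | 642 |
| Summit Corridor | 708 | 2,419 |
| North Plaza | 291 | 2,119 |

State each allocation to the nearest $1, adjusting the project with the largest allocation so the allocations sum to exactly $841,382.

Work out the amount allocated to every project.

Totals — clients served 4,392, residents 9,848.
Composite weights (30% clients served + 70% residents): Granite Interchange 0.1301; South Pavilion 0.3821; Bellamy Overpass 0.0969; Summit Corridor 0.2203; North Plaza 0.1705.
Unrounded shares: Granite Interchange 109,479.61; South Pavilion 321,533.38; Bellamy Overpass 81,556.37; Summit Corridor 185,359.99; North Plaza 143,452.66.
At nearest $1: Granite Interchange $109,480; South Pavilion $321,533; Bellamy Overpass $81,556; Summit Corridor $185,360; North Plaza $143,453. Sum = $841,382.
Sum already equals the total — no adjustment.

Granite Interchange: $109,480 | South Pavilion: $321,533 | Bellamy Overpass: $81,556 | Summit Corridor: $185,360 | North Plaza: $143,453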